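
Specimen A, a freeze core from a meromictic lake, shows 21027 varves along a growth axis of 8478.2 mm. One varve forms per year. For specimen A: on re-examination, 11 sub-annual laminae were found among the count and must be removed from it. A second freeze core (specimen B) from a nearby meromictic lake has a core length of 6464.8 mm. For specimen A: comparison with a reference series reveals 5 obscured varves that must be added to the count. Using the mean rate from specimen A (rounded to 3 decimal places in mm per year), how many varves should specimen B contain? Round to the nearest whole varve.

Specimen A: true varve count = 21027 − 11 + 5 = 21021.
A: Mean rate = 8478.2 mm / 21021 years ≈ 0.403 mm/year.
B spans 6464.8 / 0.403 = 16041.69 years ≈ 16042 varves.

16042 varves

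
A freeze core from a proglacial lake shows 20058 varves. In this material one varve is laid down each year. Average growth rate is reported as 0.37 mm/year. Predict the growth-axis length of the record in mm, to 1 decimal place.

The record spans 20058 years at 0.37 mm per year.
20058 years at 0.37 mm/year gives 0.37 × 20058 = 7421.5 mm.

7421.5 mm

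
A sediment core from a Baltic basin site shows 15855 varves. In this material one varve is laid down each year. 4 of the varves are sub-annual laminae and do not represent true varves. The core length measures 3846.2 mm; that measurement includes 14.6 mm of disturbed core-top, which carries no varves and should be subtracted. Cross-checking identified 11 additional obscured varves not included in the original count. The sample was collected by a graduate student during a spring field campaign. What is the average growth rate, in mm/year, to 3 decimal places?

True varve count = 15855 − 4 + 11 = 15862.
Removing the 14.6 mm offcut leaves 3846.2 − 14.6 = 3831.6 mm.
3831.6 mm over 15862 years gives 3831.6 / 15862 ≈ 0.242 mm/year.

0.242 mm/year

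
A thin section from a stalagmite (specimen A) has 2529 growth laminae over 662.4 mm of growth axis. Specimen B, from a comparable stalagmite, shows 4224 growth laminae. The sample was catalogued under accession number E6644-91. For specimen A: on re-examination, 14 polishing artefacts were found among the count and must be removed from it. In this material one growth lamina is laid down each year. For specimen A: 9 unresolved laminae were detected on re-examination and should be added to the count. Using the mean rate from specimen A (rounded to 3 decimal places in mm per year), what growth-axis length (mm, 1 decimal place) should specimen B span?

1106.7 mm

Specimen A: correcting the raw count gives 2529 − 14 + 9 = 2524 true growth laminae.
A: 662.4 mm over 2524 years gives 662.4 / 2524 ≈ 0.262 mm/year.
B's length ≈ 0.262 × 4224 = 1106.7 mm.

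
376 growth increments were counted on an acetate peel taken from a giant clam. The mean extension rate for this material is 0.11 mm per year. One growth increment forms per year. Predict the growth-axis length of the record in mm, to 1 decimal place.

41.4 mm

376 years of growth are recorded.
Length ≈ 0.11 × 376 = 41.4 mm.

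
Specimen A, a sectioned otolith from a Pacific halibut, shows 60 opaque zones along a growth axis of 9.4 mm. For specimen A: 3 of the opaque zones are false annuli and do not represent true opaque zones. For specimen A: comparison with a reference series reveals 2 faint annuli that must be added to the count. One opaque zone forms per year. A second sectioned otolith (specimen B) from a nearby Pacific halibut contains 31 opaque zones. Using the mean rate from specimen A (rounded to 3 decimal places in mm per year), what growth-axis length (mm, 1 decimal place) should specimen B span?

4.9 mm

Specimen A: after corrections the count is 60 − 3 + 2 = 59 opaque zones.
A: Extension rate ≈ 9.4 / 59 = 0.159 mm/year.
For B, 0.159 mm/year × 31 years = 4.9 mm.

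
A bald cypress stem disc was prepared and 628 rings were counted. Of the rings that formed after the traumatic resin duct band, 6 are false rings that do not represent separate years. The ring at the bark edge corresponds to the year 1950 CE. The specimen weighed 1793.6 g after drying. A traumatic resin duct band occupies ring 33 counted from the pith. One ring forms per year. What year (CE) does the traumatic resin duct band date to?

The traumatic resin duct band sits at ring 33 from the pith, so 628 − 33 = 595 rings formed after it.
Excluding 6 false rings: 595 − 6 = 589.
The ring at the bark edge is 1950 CE, so the traumatic resin duct band dates to 1950 − 589 = 1361 CE.

1361 CE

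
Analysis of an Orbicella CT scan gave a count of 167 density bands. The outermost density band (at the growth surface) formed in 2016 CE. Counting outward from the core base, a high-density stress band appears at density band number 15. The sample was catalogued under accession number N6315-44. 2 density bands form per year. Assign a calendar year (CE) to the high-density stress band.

1940 CE

The high-density stress band sits at density band 15 from the core base, so 167 − 15 = 152 density bands formed after it.
152 density bands at 2 per year is 152 / 2 = 76 years.
The density band at the growth surface is 2016 CE, so the high-density stress band dates to 2016 − 76 = 1940 CE.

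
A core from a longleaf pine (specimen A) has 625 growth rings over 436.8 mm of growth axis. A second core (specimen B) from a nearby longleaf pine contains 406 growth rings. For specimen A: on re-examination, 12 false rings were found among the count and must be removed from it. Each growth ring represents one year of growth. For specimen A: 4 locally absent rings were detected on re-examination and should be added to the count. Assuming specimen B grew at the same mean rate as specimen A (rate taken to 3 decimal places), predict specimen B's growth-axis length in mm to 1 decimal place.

Specimen A: adjusted count: 625 − 12 + 4 = 617 growth rings.
A: Extension rate ≈ 436.8 / 617 = 0.708 mm per year.
Length of B = 0.708 × 406 = 287.4 mm.

287.4 mm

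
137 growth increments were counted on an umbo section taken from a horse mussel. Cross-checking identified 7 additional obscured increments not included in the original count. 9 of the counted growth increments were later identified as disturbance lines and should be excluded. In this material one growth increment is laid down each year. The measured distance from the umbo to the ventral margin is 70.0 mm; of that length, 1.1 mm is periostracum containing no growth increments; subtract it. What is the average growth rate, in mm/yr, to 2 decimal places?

0.51 mm/yr

True growth increment count = 137 − 9 + 7 = 135.
Net length = 70.0 − 1.1 = 68.9 mm.
Extension rate ≈ 68.9 / 135 = 0.51 mm/yr.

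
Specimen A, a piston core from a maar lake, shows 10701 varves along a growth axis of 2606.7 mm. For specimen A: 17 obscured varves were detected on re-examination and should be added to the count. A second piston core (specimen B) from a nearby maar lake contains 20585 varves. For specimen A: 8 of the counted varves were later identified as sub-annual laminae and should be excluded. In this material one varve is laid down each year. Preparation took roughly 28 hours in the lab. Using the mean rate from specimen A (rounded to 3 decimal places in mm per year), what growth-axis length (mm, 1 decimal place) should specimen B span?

Specimen A: correcting the raw count gives 10701 − 8 + 17 = 10710 true varves.
A: Mean rate = 2606.7 mm / 10710 years ≈ 0.243 mm/year.
B's length ≈ 0.243 × 20585 = 5002.2 mm.

5002.2 mm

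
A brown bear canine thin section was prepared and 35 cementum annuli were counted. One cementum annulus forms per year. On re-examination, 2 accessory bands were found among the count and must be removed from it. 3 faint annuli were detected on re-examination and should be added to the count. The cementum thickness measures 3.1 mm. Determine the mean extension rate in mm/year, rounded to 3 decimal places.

Adjusted count: 35 − 2 + 3 = 36 cementum annuli.
3.1 mm over 36 years gives 3.1 / 36 ≈ 0.086 mm/year.

0.086 mm/year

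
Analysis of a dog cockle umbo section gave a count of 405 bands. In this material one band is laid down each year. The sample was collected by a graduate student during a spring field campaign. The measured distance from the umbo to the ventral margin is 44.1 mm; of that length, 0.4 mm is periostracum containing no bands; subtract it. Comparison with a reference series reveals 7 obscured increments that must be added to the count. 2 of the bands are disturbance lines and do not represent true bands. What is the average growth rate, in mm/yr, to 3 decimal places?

0.107 mm/yr

After corrections the count is 405 − 2 + 7 = 410 bands.
The growth record spans 44.1 − 0.4 = 43.7 mm.
Extension rate ≈ 43.7 / 410 = 0.107 mm/yr.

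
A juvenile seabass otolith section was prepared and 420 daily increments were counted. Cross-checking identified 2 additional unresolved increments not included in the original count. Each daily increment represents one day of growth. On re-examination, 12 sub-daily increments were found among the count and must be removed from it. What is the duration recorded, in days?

Adjusted count: 420 − 12 + 2 = 410 daily increments.
One daily increment per day makes the duration 410 days.

410 days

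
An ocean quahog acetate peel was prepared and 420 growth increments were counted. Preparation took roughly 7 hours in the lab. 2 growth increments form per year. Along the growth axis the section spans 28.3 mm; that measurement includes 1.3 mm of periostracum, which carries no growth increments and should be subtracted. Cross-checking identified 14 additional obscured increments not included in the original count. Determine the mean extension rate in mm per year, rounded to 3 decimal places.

After corrections the count is 420 + 14 = 434 growth increments.
Dividing by 2 growth increments per year: 434 / 2 = 217 years.
Removing the 1.3 mm offcut leaves 28.3 − 1.3 = 27.0 mm.
Mean rate = 27.0 mm / 217 years ≈ 0.124 mm per year.

0.124 mm per year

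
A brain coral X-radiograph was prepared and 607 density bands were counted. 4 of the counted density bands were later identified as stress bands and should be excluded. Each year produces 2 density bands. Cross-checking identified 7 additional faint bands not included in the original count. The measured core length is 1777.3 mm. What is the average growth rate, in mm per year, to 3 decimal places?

True density band count = 607 − 4 + 7 = 610.
With 2 density bands per year, 610 / 2 = 305 years.
Extension rate ≈ 1777.3 / 305 = 5.827 mm per year.

5.827 mm per year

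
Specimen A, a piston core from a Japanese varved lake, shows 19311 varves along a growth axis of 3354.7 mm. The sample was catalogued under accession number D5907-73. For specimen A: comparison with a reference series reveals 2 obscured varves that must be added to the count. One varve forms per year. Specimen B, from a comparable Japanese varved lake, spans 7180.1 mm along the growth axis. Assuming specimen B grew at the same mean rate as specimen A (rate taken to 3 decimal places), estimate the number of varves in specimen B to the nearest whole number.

41265 varves

Specimen A: adjusted count: 19311 + 2 = 19313 varves.
A: 3354.7 mm over 19313 years gives 3354.7 / 19313 ≈ 0.174 mm/year.
For B, 7180.1 / 0.174 = 41264.94 years ≈ 41265 varves.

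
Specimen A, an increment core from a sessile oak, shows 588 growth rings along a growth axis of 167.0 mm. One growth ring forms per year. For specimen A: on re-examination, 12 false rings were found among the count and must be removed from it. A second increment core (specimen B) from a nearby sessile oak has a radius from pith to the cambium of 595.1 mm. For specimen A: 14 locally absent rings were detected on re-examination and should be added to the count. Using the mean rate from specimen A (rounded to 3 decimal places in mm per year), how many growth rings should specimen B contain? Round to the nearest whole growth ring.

2103 growth rings

Specimen A: after corrections the count is 588 − 12 + 14 = 590 growth rings.
A: 167.0 mm over 590 years gives 167.0 / 590 ≈ 0.283 mm per year.
For B, 595.1 / 0.283 = 2102.83 years ≈ 2103 growth rings.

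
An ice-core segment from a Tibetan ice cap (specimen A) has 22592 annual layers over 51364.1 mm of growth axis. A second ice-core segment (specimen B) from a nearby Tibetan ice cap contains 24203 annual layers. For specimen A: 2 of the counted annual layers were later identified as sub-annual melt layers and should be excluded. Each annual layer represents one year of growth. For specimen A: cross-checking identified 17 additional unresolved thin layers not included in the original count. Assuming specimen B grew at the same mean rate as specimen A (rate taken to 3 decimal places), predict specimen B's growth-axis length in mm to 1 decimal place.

54989.2 mm

Specimen A: after corrections the count is 22592 − 2 + 17 = 22607 annual layers.
A: Extension rate ≈ 51364.1 / 22607 = 2.272 mm per year.
Length of B = 2.272 × 24203 = 54989.2 mm.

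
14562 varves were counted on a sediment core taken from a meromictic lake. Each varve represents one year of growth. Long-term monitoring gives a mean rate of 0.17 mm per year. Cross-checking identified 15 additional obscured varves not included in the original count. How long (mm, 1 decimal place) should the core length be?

2478.1 mm

True varve count = 14562 + 15 = 14577.
Length ≈ 0.17 × 14577 = 2478.1 mm.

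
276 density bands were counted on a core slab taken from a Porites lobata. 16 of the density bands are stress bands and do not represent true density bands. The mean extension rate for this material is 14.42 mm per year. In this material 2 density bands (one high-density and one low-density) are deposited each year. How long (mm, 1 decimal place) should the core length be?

Adjusted count: 276 − 16 = 260 density bands.
Dividing by 2 density bands per year: 260 / 2 = 130 years.
Predicted length = 14.42 mm/year × 130 years = 1874.6 mm.

1874.6 mm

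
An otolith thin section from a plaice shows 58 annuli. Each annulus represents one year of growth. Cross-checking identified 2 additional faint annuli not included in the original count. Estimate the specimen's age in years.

True annulus count = 58 + 2 = 60.
At one annulus per year, that is 60 years.

60 years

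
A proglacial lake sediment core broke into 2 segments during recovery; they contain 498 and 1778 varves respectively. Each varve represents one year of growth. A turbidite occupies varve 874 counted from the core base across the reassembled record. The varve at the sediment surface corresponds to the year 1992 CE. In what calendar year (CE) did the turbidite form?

590 CE

Total varves = 498 + 1778 = 2276.
Between varve 874 and the sediment surface there are 2276 − 874 = 1402 varves.
The varve at the sediment surface is 1992 CE, so the turbidite dates to 1992 − 1402 = 590 CE.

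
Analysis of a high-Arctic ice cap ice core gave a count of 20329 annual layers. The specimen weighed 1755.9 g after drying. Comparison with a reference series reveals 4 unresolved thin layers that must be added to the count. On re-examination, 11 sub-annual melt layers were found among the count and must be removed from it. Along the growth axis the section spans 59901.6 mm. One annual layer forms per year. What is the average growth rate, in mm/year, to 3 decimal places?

True annual layer count = 20329 − 11 + 4 = 20322.
Mean rate = 59901.6 mm / 20322 years ≈ 2.948 mm/year.

2.948 mm/year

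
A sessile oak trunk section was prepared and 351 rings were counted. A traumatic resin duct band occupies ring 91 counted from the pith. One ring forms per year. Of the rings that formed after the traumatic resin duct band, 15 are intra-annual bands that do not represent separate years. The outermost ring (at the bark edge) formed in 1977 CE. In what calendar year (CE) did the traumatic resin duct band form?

1732 CE

The traumatic resin duct band sits at ring 91 from the pith, so 351 − 91 = 260 rings formed after it.
Excluding 15 false rings: 260 − 15 = 245.
The ring at the bark edge is 1977 CE, so the traumatic resin duct band dates to 1977 − 245 = 1732 CE.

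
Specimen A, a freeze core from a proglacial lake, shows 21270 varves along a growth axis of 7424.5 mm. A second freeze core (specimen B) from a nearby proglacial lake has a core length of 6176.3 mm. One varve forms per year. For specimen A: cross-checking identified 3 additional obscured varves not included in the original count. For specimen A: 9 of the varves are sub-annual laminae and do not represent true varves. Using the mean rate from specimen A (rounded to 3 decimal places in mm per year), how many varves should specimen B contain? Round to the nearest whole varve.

17697 varves

Specimen A: true varve count = 21270 − 9 + 3 = 21264.
A: 7424.5 mm over 21264 years gives 7424.5 / 21264 ≈ 0.349 mm/yr.
B spans 6176.3 / 0.349 = 17697.13 years ≈ 17697 varves.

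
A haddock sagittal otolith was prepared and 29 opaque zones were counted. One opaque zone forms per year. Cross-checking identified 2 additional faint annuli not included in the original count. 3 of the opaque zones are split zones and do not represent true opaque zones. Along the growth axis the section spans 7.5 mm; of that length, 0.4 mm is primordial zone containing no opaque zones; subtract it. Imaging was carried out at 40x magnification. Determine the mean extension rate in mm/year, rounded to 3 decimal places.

True opaque zone count = 29 − 3 + 2 = 28.
Net length = 7.5 − 0.4 = 7.1 mm.
7.1 mm over 28 years gives 7.1 / 28 ≈ 0.254 mm/year.

0.254 mm/year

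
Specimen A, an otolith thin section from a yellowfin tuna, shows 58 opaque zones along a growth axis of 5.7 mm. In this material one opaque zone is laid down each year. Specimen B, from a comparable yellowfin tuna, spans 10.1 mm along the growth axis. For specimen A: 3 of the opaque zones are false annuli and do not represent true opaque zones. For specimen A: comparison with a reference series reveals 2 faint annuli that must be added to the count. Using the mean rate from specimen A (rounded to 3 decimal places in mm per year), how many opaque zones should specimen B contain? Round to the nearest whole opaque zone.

Specimen A: adjusted count: 58 − 3 + 2 = 57 opaque zones.
A: Mean rate = 5.7 mm / 57 years ≈ 0.100 mm/year.
For B, 10.1 / 0.100 = 101.00 years ≈ 101 opaque zones.

101 opaque zones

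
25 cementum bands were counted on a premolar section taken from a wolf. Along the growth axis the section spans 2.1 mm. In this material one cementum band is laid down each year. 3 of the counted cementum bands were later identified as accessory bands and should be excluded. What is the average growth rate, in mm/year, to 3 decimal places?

Adjusted count: 25 − 3 = 22 cementum bands.
2.1 mm over 22 years gives 2.1 / 22 ≈ 0.095 mm/year.

0.095 mm/year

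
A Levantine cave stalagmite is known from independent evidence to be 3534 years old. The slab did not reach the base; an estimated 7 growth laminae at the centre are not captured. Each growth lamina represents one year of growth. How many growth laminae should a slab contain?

Expected growth laminae over 3534 years: 3534.
Subtracting the 7 growth laminae not captured gives 3534 − 7 = 3527 growth laminae in the record.

3527 growth laminae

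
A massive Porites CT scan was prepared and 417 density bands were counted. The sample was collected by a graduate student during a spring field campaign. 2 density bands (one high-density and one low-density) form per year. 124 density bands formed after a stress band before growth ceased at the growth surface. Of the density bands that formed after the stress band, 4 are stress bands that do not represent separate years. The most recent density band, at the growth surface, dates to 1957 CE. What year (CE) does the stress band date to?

There are 124 density bands younger than the stress band.
Excluding 4 false density bands: 124 − 4 = 120.
With 2 density bands per year, 120 / 2 = 60 years.
1957 − 60 = 1897 CE.

1897 CE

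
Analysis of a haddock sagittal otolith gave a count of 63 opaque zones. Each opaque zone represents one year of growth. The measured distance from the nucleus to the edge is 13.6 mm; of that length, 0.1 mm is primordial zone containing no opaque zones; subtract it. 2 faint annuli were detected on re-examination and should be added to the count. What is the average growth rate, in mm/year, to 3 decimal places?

True opaque zone count = 63 + 2 = 65.
Removing the 0.1 mm offcut leaves 13.6 − 0.1 = 13.5 mm.
Extension rate ≈ 13.5 / 65 = 0.208 mm/year.

0.208 mm/year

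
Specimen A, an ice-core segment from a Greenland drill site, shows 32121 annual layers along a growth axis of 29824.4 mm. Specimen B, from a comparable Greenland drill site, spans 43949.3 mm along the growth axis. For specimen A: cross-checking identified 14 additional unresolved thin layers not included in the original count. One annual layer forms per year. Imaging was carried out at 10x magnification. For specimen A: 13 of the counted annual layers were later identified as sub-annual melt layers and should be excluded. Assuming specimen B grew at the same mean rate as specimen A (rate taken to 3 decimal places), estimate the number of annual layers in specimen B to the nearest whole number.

Specimen A: after corrections the count is 32121 − 13 + 14 = 32122 annual layers.
A: Mean rate = 29824.4 mm / 32122 years ≈ 0.928 mm per year.
Specimen B: 43949.3 mm / 0.928 mm per year = 47359.16 years ≈ 47359 annual layers.

47359 annual layers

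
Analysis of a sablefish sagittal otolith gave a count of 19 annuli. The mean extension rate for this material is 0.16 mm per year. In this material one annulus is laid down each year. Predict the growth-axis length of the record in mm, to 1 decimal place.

19 years of growth are recorded.
Predicted length = 0.16 mm/year × 19 years = 3.0 mm.

3.0 mm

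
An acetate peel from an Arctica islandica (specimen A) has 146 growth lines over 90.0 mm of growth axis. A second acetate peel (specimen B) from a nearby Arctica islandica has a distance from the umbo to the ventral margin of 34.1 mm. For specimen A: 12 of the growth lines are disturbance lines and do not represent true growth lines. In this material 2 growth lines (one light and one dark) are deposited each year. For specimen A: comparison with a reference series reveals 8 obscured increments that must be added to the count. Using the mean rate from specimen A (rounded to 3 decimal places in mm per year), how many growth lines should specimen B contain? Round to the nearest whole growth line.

54 growth lines

Specimen A: correcting the raw count gives 146 − 12 + 8 = 142 true growth lines.
Specimen A: with 2 growth lines per year, 142 / 2 = 71 years.
A: Extension rate ≈ 90.0 / 71 = 1.268 mm/yr.
Specimen B: 34.1 mm / 1.268 mm per year = 26.89 years; at 2 growth lines per year that is 26.89 × 2 ≈ 54 growth lines.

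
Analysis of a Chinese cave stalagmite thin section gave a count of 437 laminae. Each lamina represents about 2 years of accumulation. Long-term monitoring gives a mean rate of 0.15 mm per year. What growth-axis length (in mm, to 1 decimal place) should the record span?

At 2 years per lamina, 437 × 2 = 874 years.
874 years at 0.15 mm/year gives 0.15 × 874 = 131.1 mm.

131.1 mm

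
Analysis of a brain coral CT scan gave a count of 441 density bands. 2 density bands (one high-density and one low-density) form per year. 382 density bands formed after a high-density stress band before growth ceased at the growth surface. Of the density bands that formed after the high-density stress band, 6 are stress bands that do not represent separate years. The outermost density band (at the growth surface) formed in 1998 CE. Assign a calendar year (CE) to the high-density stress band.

382 density bands formed after the high-density stress band.
382 − 6 false = 376 true density bands after the high-density stress band.
With 2 density bands per year, 376 / 2 = 188 years.
Counting back 188 years from 1998 CE places the high-density stress band in 1998 − 188 = 1810 CE.

1810 CE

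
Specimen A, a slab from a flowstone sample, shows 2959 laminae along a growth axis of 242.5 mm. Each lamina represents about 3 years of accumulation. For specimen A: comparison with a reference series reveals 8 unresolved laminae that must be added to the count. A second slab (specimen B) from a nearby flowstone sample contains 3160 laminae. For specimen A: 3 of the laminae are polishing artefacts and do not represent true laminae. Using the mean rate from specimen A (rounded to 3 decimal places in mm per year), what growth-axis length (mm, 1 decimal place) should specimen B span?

Specimen A: after corrections the count is 2959 − 3 + 8 = 2964 laminae.
Specimen A: 2964 laminae at 3 years each span 2964 × 3 = 8892 years.
A: 242.5 mm over 8892 years gives 242.5 / 8892 ≈ 0.027 mm/year.
Specimen B: at 3 years per lamina, 3160 × 3 = 9480 years. B's length ≈ 0.027 × 9480 = 256.0 mm.

256.0 mm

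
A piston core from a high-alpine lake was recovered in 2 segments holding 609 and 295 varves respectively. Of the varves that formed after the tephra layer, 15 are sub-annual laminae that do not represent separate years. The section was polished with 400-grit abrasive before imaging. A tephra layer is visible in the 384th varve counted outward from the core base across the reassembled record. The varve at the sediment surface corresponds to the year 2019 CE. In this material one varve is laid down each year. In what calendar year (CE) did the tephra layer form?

1514 CE

Total varves = 609 + 295 = 904.
904 − 384 = 520 varves lie beyond the tephra layer toward the sediment surface.
Excluding 15 false varves: 520 − 15 = 505.
2019 − 505 = 1514 CE.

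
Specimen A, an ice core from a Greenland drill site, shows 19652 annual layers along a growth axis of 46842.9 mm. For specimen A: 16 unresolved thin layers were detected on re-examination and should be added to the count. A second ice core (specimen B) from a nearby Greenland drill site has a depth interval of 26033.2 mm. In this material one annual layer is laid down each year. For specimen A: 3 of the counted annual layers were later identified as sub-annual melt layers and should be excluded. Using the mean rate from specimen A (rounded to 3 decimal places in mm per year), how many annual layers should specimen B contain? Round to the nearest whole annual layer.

Specimen A: adjusted count: 19652 − 3 + 16 = 19665 annual layers.
A: Mean rate = 46842.9 mm / 19665 years ≈ 2.382 mm per year.
Specimen B: 26033.2 mm / 2.382 mm per year = 10929.14 years ≈ 10929 annual layers.

10929 annual layers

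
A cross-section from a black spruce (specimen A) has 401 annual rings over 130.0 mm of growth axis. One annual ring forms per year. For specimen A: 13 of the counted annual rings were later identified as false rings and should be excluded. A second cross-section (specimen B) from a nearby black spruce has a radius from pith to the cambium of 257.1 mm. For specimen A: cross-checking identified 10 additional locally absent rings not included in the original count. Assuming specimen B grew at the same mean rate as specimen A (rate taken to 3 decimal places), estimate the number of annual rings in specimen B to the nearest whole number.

Specimen A: after corrections the count is 401 − 13 + 10 = 398 annual rings.
A: Mean rate = 130.0 mm / 398 years ≈ 0.327 mm/year.
For B, 257.1 / 0.327 = 786.24 years ≈ 786 annual rings.

786 annual rings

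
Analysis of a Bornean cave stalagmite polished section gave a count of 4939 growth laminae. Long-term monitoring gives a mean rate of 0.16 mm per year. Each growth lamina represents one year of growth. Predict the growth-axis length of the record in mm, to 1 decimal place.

The record spans 4939 years at 0.16 mm per year.
Length ≈ 0.16 × 4939 = 790.2 mm.

790.2 mm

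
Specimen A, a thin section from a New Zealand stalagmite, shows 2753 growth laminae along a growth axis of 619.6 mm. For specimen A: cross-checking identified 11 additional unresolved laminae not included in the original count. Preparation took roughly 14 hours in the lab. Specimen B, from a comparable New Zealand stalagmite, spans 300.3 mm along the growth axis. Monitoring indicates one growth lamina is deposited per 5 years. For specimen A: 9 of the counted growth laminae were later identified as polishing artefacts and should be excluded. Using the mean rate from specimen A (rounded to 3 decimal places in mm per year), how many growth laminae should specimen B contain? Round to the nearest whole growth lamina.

Specimen A: true growth lamina count = 2753 − 9 + 11 = 2755.
Specimen A: at 5 years per growth lamina, 2755 × 5 = 13775 years.
A: 619.6 mm over 13775 years gives 619.6 / 13775 ≈ 0.045 mm/yr.
B spans 300.3 / 0.045 = 6673.33 years; at 5 years per growth lamina that is 6673.33 / 5 ≈ 1335 growth laminae.

1335 growth laminae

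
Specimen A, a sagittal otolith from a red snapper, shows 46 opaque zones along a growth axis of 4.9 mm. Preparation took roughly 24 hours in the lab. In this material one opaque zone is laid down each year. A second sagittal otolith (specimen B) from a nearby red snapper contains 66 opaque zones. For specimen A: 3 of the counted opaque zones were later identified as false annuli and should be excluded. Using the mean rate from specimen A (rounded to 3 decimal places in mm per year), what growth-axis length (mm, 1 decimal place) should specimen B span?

Specimen A: correcting the raw count gives 46 − 3 = 43 true opaque zones.
A: Extension rate ≈ 4.9 / 43 = 0.114 mm per year.
B's length ≈ 0.114 × 66 = 7.5 mm.

7.5 mm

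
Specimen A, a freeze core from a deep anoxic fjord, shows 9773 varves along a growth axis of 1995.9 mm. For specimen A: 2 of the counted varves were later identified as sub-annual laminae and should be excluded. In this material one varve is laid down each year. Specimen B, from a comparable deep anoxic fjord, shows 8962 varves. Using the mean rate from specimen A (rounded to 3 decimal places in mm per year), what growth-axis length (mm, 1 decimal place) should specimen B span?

Specimen A: true varve count = 9773 − 2 = 9771.
A: 1995.9 mm over 9771 years gives 1995.9 / 9771 ≈ 0.204 mm/year.
For B, 0.204 mm/year × 8962 years = 1828.2 mm.

1828.2 mm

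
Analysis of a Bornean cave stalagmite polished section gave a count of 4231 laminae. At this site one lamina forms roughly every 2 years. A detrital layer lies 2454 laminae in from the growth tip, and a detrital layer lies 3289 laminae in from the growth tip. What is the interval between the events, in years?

1670 years

3289 − 2454 = 835 laminae lie between the two events.
At 2 years per lamina, 835 × 2 = 1670 years.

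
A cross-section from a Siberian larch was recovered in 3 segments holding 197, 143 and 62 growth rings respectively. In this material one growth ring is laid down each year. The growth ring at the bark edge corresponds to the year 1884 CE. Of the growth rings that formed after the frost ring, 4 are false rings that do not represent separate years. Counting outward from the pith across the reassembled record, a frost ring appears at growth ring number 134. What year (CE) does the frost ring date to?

1620 CE

Total growth rings = 197 + 143 + 62 = 402.
402 − 134 = 268 growth rings lie beyond the frost ring toward the bark edge.
268 − 4 false = 264 true growth rings after the frost ring.
The growth ring at the bark edge is 1884 CE, so the frost ring dates to 1884 − 264 = 1620 CE.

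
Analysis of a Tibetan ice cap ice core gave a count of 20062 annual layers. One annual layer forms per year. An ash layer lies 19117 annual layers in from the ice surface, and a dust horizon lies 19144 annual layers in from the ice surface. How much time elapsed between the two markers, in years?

27 years

19144 − 19117 = 27 annual layers lie between the two events.
One annual layer per year makes the interval 27 years.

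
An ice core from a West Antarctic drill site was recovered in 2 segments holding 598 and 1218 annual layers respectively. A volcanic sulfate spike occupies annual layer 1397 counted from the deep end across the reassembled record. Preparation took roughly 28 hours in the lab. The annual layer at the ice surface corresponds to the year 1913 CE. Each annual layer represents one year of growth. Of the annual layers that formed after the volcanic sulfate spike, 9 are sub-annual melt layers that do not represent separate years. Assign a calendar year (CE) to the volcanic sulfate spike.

1503 CE

Total annual layers = 598 + 1218 = 1816.
Between annual layer 1397 and the ice surface there are 1816 − 1397 = 419 annual layers.
Removing the 9 false annual layers leaves 419 − 9 = 410 true annual layers beyond the volcanic sulfate spike.
Counting back 410 years from 1913 CE places the volcanic sulfate spike in 1913 − 410 = 1503 CE.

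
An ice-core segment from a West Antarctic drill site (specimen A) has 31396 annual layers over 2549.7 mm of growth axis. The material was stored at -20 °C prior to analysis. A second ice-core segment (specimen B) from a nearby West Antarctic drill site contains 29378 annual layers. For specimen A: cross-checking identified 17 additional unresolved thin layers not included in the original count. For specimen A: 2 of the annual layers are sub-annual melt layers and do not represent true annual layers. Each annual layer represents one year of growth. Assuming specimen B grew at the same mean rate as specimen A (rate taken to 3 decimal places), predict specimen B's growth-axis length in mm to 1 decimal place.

Specimen A: adjusted count: 31396 − 2 + 17 = 31411 annual layers.
A: 2549.7 mm over 31411 years gives 2549.7 / 31411 ≈ 0.081 mm/yr.
For B, 0.081 mm/year × 29378 years = 2379.6 mm.

2379.6 mm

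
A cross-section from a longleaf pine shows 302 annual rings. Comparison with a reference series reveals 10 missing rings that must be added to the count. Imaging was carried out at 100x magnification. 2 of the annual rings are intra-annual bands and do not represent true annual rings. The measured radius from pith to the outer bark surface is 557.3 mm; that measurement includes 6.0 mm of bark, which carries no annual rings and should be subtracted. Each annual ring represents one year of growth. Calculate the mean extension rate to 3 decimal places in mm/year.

Adjusted count: 302 − 2 + 10 = 310 annual rings.
Removing the 6.0 mm offcut leaves 557.3 − 6.0 = 551.3 mm.
Extension rate ≈ 551.3 / 310 = 1.778 mm/year.

1.778 mm/year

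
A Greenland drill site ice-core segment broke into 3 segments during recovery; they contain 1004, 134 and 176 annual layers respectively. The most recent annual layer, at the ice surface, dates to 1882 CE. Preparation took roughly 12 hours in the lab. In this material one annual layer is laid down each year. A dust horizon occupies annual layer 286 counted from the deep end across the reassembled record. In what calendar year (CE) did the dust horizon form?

854 CE

Total annual layers = 1004 + 134 + 176 = 1314.
1314 − 286 = 1028 annual layers lie beyond the dust horizon toward the ice surface.
The annual layer at the ice surface is 1882 CE, so the dust horizon dates to 1882 − 1028 = 854 CE.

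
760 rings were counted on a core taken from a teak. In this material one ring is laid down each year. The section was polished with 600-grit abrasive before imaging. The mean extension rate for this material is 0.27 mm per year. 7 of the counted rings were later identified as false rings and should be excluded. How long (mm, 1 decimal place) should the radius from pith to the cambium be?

203.3 mm

True ring count = 760 − 7 = 753.
Length ≈ 0.27 × 753 = 203.3 mm.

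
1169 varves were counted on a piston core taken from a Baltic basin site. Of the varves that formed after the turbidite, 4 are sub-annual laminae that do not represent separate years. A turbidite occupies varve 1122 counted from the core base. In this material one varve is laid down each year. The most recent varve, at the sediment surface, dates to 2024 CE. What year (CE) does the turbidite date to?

1981 CE

1169 − 1122 = 47 varves lie beyond the turbidite toward the sediment surface.
Removing the 4 false varves leaves 47 − 4 = 43 true varves beyond the turbidite.
Counting back 43 years from 2024 CE places the turbidite in 2024 − 43 = 1981 CE.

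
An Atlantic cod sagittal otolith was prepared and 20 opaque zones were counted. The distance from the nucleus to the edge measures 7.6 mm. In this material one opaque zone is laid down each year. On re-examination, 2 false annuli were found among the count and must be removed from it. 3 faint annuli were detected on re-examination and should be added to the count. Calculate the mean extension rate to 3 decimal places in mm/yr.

0.362 mm/yr

After corrections the count is 20 − 2 + 3 = 21 opaque zones.
Extension rate ≈ 7.6 / 21 = 0.362 mm/yr.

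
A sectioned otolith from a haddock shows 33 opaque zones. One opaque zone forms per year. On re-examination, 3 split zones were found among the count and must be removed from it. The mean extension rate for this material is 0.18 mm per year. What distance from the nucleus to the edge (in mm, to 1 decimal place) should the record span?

Adjusted count: 33 − 3 = 30 opaque zones.
30 years at 0.18 mm/year gives 0.18 × 30 = 5.4 mm.

5.4 mm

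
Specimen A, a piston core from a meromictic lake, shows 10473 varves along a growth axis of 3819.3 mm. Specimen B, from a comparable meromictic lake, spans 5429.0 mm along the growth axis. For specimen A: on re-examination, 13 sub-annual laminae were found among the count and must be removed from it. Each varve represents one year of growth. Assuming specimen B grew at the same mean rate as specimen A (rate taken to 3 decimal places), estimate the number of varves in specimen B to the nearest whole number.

Specimen A: adjusted count: 10473 − 13 = 10460 varves.
A: Extension rate ≈ 3819.3 / 10460 = 0.365 mm per year.
For B, 5429.0 / 0.365 = 14873.97 years ≈ 14874 varves.

14874 varves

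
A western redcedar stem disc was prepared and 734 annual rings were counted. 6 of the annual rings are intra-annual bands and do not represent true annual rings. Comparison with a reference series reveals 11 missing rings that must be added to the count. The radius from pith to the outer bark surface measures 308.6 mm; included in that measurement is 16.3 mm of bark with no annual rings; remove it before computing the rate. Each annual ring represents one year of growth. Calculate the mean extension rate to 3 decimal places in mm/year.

0.396 mm/year

Correcting the raw count gives 734 − 6 + 11 = 739 true annual rings.
Removing the 16.3 mm offcut leaves 308.6 − 16.3 = 292.3 mm.
Extension rate ≈ 292.3 / 739 = 0.396 mm/year.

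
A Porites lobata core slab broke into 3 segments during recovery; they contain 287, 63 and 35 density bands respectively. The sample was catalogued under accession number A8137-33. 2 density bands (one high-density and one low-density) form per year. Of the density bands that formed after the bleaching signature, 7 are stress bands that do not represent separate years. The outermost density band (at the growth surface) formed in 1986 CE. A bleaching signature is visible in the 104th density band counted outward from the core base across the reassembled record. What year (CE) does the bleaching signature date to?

Total density bands = 287 + 63 + 35 = 385.
Between density band 104 and the growth surface there are 385 − 104 = 281 density bands.
Excluding 7 false density bands: 281 − 7 = 274.
With 2 density bands per year, 274 / 2 = 137 years.
The density band at the growth surface is 1986 CE, so the bleaching signature dates to 1986 − 137 = 1849 CE.

1849 CE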